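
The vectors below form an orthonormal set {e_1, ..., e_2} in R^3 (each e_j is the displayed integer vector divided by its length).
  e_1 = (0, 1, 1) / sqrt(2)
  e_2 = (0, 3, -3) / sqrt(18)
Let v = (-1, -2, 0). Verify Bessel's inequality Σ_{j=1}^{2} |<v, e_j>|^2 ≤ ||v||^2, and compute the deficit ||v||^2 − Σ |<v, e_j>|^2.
Σ |<v, e_j>|^2 = 4; ||v||^2 = 5; deficit = 1

Write each e_j = u_j / sqrt(<u_j, u_j>) where u_j is the displayed integer vector. Then <v, e_j> = <v, u_j> / sqrt(<u_j, u_j>), so |<v, e_j>|^2 = <v, u_j>^2 / <u_j, u_j>.
Coefficients: <v, e_1> = -2/sqrt(2), <v, e_2> = -6/sqrt(18).
Square and sum: Σ |<v, e_j>|^2 = 4.
Compute ||v||^2 = v·v = 5.
Deficit = 5 − 4 = 1 ≥ 0, confirming Bessel's inequality. (The deficit equals ||v − Σ <v,e_j> e_j||^2, the squared distance from v to span{e_j}.)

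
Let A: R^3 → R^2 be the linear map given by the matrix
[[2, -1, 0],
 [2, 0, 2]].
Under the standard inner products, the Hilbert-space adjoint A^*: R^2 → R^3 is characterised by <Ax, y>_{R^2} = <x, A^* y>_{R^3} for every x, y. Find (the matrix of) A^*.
A^* = A^T =
[[2, 2],
 [-1, 0],
 [0, 2]]

For real matrices with standard dot products, the defining identity <Ax, y> = <x, A^* y> gives (Ax)^T y = x^T (A^*) y, i.e. x^T A^T y = x^T (A^*) y. Since this holds for all x, y, we must have A^* = A^T. Therefore
A^* =
[[2, 2],
 [-1, 0],
 [0, 2]].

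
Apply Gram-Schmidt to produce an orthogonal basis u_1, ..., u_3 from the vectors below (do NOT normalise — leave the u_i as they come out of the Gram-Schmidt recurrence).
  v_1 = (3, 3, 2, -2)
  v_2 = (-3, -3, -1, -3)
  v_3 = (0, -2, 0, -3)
Orthogonal basis:
  u_1 = (3, 3, 2, -2)
  u_2 = (-18/13, -18/13, 1/13, -53/13)
  u_3 = (135/133, -131/133, -15/266, -3/266)

Apply the Gram-Schmidt recurrence
  u_1 = v_1
  u_i = v_i − Σ_{j<i} ((v_i · u_j) / (u_j · u_j)) · u_j.

Step by step this gives:
  u_1 = (3, 3, 2, -2)
  u_2 = (-18/13, -18/13, 1/13, -53/13)
  u_3 = (135/133, -131/133, -15/266, -3/266)

Orthogonality check:
  u_2 · u_1 = 0 (should be 0)
  u_3 · u_1 = 0 (should be 0)
  u_3 · u_2 = 0 (should be 0)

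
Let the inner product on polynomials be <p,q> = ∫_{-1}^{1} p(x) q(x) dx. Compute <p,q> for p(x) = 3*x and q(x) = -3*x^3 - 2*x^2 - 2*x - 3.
<p,q> = -38/5

Expand the product: p(x)·q(x) = -9*x^4 - 6*x^3 - 6*x^2 - 9*x.
∫_{-1}^{1} of each monomial x^k gives [2/(k+1) if k even, 0 if k odd]. Integrating term-by-term (or equivalently evaluating the antiderivative F(x) = -9*x^5/5 - 3*x^4/2 - 2*x^3 - 9*x^2/2 at the endpoints):
  F(1) − F(−1) = -49/5 − (-11/5) = -38/5.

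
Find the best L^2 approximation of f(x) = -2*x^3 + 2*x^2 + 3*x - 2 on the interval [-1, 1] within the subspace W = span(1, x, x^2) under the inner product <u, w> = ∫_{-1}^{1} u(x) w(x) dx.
g(x) = 2*x^2 + 9*x/5 - 2

The best approximation g ∈ W is the orthogonal projection of f onto W. Writing g = a_0 + a_1 x + a_2 x^2, the coefficients solve the normal equations G · a = b where
  G_{ij} = <φ_i, φ_j> and b_i = <f, φ_i>, with φ_0 = 1, φ_1 = x, φ_2 = x^2.
G =
  [2, 0, 2/3]
  [0, 2/3, 0]
  [2/3, 0, 2/5],
b = (-8/3, 6/5, -8/15).
Solving gives a_0 = -2, a_1 = 9/5, a_2 = 2, so
  g(x) = 2*x^2 + 9*x/5 - 2.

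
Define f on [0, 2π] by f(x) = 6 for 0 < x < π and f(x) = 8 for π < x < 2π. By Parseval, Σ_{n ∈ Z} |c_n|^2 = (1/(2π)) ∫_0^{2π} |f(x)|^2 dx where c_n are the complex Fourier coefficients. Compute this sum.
Σ |c_n|^2 = 50

Parseval equates the L^2 energy of f (normalised by 1/(2π)) with the ℓ^2 sum of its Fourier coefficients: (1/(2π)) ∫_0^{2π} |f|^2 = Σ |c_n|^2.
Compute the left side: (1/(2π)) [∫_0^π 6^2 dx + ∫_π^{2π} 8^2 dx] = (1/(2π)) · (36π + 64π) = (36 + 64)/2 = 50.
So Σ_{n ∈ Z} |c_n|^2 = 50.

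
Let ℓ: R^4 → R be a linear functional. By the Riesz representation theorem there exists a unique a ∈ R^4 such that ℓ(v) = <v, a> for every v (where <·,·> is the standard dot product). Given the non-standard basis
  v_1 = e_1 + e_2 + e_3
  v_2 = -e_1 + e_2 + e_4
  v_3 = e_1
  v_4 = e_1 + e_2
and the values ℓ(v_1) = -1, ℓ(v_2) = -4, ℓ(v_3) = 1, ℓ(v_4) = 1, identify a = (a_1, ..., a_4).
a = (1, 0, -2, -3)

Write a = (a_1, ..., a_4) in the standard basis. For each basis vector v_i, ℓ(v_i) = <v_i, a> is a linear equation in the a_j's. Collect the n equations into a matrix system V a = ℓ, where row i of V is v_i (expressed in the standard basis). Since V is invertible (lower-triangular with 1s on the diagonal, up to permutation), solve by back-substitution:
  V =
[[1, 1, 1, 0],
 [-1, 1, 0, 1],
 [1, 0, 0, 0],
 [1, 1, 0, 0]]
  V a = (-1, -4, 1, 1)
Solving gives a = (1, 0, -2, -3).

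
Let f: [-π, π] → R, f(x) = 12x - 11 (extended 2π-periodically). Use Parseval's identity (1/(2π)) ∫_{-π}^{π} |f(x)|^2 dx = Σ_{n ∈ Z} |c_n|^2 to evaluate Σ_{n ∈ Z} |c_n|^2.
Σ |c_n|^2 = 48π^2 + 121

Expand and integrate term by term over [-π, π]:
  ∫ (12x)^2 dx = 144·(2π^3/3); ∫ 2·12·(-11)·x dx = 0 (odd integrand); ∫ (-11)^2 dx = 121·2π.
So (1/(2π)) ∫_{-π}^{π} (12x - 11)^2 dx = 144π^2/3 + 121 = 48π^2 + 121.
Parseval ⇒ Σ |c_n|^2 = 48π^2 + 121.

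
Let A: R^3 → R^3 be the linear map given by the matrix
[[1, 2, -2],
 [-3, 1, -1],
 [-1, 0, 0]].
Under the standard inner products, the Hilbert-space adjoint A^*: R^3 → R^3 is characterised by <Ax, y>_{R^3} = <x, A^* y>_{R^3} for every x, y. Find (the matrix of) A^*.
A^* = A^T =
[[1, -3, -1],
 [2, 1, 0],
 [-2, -1, 0]]

For real matrices with standard dot products, the defining identity <Ax, y> = <x, A^* y> gives (Ax)^T y = x^T (A^*) y, i.e. x^T A^T y = x^T (A^*) y. Since this holds for all x, y, we must have A^* = A^T. Therefore
A^* =
[[1, -3, -1],
 [2, 1, 0],
 [-2, -1, 0]].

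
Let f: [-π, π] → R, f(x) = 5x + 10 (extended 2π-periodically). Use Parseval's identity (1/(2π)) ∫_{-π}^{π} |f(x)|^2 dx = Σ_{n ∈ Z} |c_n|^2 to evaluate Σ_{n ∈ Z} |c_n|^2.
Σ |c_n|^2 = 25π^2/3 + 100

Expand and integrate term by term over [-π, π]:
  ∫ (5x)^2 dx = 25·(2π^3/3); ∫ 2·5·(10)·x dx = 0 (odd integrand); ∫ 10^2 dx = 100·2π.
So (1/(2π)) ∫_{-π}^{π} (5x + 10)^2 dx = 25π^2/3 + 100 = 25π^2/3 + 100.
Parseval ⇒ Σ |c_n|^2 = 25π^2/3 + 100.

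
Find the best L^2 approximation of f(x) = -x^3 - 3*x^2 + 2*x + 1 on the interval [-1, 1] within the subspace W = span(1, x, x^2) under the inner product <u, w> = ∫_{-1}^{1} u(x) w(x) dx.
g(x) = -3*x^2 + 7*x/5 + 1

The best approximation g ∈ W is the orthogonal projection of f onto W. Writing g = a_0 + a_1 x + a_2 x^2, the coefficients solve the normal equations G · a = b where
  G_{ij} = <φ_i, φ_j> and b_i = <f, φ_i>, with φ_0 = 1, φ_1 = x, φ_2 = x^2.
G =
  [2, 0, 2/3]
  [0, 2/3, 0]
  [2/3, 0, 2/5],
b = (0, 14/15, -8/15).
Solving gives a_0 = 1, a_1 = 7/5, a_2 = -3, so
  g(x) = -3*x^2 + 7*x/5 + 1.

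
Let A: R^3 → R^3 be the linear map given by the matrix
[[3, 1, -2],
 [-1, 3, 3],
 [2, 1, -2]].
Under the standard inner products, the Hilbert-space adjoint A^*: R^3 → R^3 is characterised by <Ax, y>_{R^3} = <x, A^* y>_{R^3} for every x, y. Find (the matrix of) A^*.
A^* = A^T =
[[3, -1, 2],
 [1, 3, 1],
 [-2, 3, -2]]

For real matrices with standard dot products, the defining identity <Ax, y> = <x, A^* y> gives (Ax)^T y = x^T (A^*) y, i.e. x^T A^T y = x^T (A^*) y. Since this holds for all x, y, we must have A^* = A^T. Therefore
A^* =
[[3, -1, 2],
 [1, 3, 1],
 [-2, 3, -2]].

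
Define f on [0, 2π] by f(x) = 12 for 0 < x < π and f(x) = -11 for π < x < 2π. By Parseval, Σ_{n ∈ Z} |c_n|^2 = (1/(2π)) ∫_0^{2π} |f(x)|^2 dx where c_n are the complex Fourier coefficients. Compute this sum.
Σ |c_n|^2 = 265/2

Parseval equates the L^2 energy of f (normalised by 1/(2π)) with the ℓ^2 sum of its Fourier coefficients: (1/(2π)) ∫_0^{2π} |f|^2 = Σ |c_n|^2.
Compute the left side: (1/(2π)) [∫_0^π 12^2 dx + ∫_π^{2π} (-11)^2 dx] = (1/(2π)) · (144π + 121π) = (144 + 121)/2 = 265/2.
So Σ_{n ∈ Z} |c_n|^2 = 265/2.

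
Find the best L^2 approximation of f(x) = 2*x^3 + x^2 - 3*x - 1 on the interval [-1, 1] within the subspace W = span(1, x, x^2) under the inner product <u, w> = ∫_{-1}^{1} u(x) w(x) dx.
g(x) = x^2 - 9*x/5 - 1

The best approximation g ∈ W is the orthogonal projection of f onto W. Writing g = a_0 + a_1 x + a_2 x^2, the coefficients solve the normal equations G · a = b where
  G_{ij} = <φ_i, φ_j> and b_i = <f, φ_i>, with φ_0 = 1, φ_1 = x, φ_2 = x^2.
G =
  [2, 0, 2/3]
  [0, 2/3, 0]
  [2/3, 0, 2/5],
b = (-4/3, -6/5, -4/15).
Solving gives a_0 = -1, a_1 = -9/5, a_2 = 1, so
  g(x) = x^2 - 9*x/5 - 1.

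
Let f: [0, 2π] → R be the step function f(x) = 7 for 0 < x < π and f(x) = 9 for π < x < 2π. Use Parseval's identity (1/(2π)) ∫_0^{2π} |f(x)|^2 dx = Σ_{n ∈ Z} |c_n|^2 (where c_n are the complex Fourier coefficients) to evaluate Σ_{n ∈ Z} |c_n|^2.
Σ |c_n|^2 = 65

Parseval equates the L^2 energy of f (normalised by 1/(2π)) with the ℓ^2 sum of its Fourier coefficients: (1/(2π)) ∫_0^{2π} |f|^2 = Σ |c_n|^2.
Compute the left side: (1/(2π)) [∫_0^π 7^2 dx + ∫_π^{2π} 9^2 dx] = (1/(2π)) · (49π + 81π) = (49 + 81)/2 = 65.
So Σ_{n ∈ Z} |c_n|^2 = 65.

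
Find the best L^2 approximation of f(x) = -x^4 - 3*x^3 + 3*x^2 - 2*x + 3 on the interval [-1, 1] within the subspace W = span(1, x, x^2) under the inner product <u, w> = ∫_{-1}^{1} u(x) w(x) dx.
g(x) = 15*x^2/7 - 19*x/5 + 108/35

The best approximation g ∈ W is the orthogonal projection of f onto W. Writing g = a_0 + a_1 x + a_2 x^2, the coefficients solve the normal equations G · a = b where
  G_{ij} = <φ_i, φ_j> and b_i = <f, φ_i>, with φ_0 = 1, φ_1 = x, φ_2 = x^2.
G =
  [2, 0, 2/3]
  [0, 2/3, 0]
  [2/3, 0, 2/5],
b = (38/5, -38/15, 102/35).
Solving gives a_0 = 108/35, a_1 = -19/5, a_2 = 15/7, so
  g(x) = 15*x^2/7 - 19*x/5 + 108/35.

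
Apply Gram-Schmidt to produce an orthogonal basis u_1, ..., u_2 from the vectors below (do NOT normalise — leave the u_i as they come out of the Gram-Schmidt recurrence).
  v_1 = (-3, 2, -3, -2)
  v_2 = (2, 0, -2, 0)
Orthogonal basis:
  u_1 = (-3, 2, -3, -2)
  u_2 = (2, 0, -2, 0)

Apply the Gram-Schmidt recurrence
  u_1 = v_1
  u_i = v_i − Σ_{j<i} ((v_i · u_j) / (u_j · u_j)) · u_j.

Step by step this gives:
  u_1 = (-3, 2, -3, -2)
  u_2 = (2, 0, -2, 0)

Orthogonality check:
  u_2 · u_1 = 0 (should be 0)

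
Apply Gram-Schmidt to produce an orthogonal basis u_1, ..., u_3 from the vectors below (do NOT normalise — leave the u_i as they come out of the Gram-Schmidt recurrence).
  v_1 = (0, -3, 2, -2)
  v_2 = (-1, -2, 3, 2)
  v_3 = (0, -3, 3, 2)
Orthogonal basis:
  u_1 = (0, -3, 2, -2)
  u_2 = (-1, -10/17, 35/17, 50/17)
  u_3 = (235/242, -59/121, -71/242, 53/121)

Apply the Gram-Schmidt recurrence
  u_1 = v_1
  u_i = v_i − Σ_{j<i} ((v_i · u_j) / (u_j · u_j)) · u_j.

Step by step this gives:
  u_1 = (0, -3, 2, -2)
  u_2 = (-1, -10/17, 35/17, 50/17)
  u_3 = (235/242, -59/121, -71/242, 53/121)

Orthogonality check:
  u_2 · u_1 = 0 (should be 0)
  u_3 · u_1 = 0 (should be 0)
  u_3 · u_2 = 0 (should be 0)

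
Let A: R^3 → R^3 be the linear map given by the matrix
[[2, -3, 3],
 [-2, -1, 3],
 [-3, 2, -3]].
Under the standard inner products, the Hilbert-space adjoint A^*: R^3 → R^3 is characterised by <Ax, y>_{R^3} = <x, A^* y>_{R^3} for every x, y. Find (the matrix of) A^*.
A^* = A^T =
[[2, -2, -3],
 [-3, -1, 2],
 [3, 3, -3]]

For real matrices with standard dot products, the defining identity <Ax, y> = <x, A^* y> gives (Ax)^T y = x^T (A^*) y, i.e. x^T A^T y = x^T (A^*) y. Since this holds for all x, y, we must have A^* = A^T. Therefore
A^* =
[[2, -2, -3],
 [-3, -1, 2],
 [3, 3, -3]].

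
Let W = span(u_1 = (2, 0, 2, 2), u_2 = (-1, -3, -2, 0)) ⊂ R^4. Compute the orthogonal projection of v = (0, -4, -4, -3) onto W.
proj_W(v) = (-7/3, -39/11, -116/33, -38/33)

Set up U = [u_1 | ... | u_2] ∈ R^(4×2). The projector onto W = col(U) is P = U (U^T U)^(-1) U^T.
Compute U^T U =
  [12, -6]
  [-6, 14],
and U^T v = (-14, 20).
Solve U^T U · c = U^T v for the coefficients: c = (-19/33, 13/11). The projection is proj_W(v) = U c.
Check: (v - proj_W(v)) · u_1 = 0  (should be 0).
Check: (v - proj_W(v)) · u_2 = 0  (should be 0).
Result: proj_W(v) = (-7/3, -39/11, -116/33, -38/33).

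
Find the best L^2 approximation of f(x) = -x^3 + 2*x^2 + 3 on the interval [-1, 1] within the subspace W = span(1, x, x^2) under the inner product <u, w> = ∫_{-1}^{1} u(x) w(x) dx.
g(x) = 2*x^2 - 3*x/5 + 3

The best approximation g ∈ W is the orthogonal projection of f onto W. Writing g = a_0 + a_1 x + a_2 x^2, the coefficients solve the normal equations G · a = b where
  G_{ij} = <φ_i, φ_j> and b_i = <f, φ_i>, with φ_0 = 1, φ_1 = x, φ_2 = x^2.
G =
  [2, 0, 2/3]
  [0, 2/3, 0]
  [2/3, 0, 2/5],
b = (22/3, -2/5, 14/5).
Solving gives a_0 = 3, a_1 = -3/5, a_2 = 2, so
  g(x) = 2*x^2 - 3*x/5 + 3.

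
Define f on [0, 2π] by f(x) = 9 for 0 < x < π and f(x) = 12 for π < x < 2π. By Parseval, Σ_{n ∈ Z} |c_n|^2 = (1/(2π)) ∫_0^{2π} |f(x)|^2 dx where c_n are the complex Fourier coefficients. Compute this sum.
Σ |c_n|^2 = 225/2

Parseval equates the L^2 energy of f (normalised by 1/(2π)) with the ℓ^2 sum of its Fourier coefficients: (1/(2π)) ∫_0^{2π} |f|^2 = Σ |c_n|^2.
Compute the left side: (1/(2π)) [∫_0^π 9^2 dx + ∫_π^{2π} 12^2 dx] = (1/(2π)) · (81π + 144π) = (81 + 144)/2 = 225/2.
So Σ_{n ∈ Z} |c_n|^2 = 225/2.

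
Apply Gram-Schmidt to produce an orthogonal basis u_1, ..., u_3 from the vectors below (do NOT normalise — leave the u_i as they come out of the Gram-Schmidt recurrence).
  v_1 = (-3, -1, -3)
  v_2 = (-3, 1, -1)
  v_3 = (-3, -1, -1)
Orthogonal basis:
  u_1 = (-3, -1, -3)
  u_2 = (-24/19, 30/19, 14/19)
  u_3 = (-6/11, -9/11, 9/11)

Apply the Gram-Schmidt recurrence
  u_1 = v_1
  u_i = v_i − Σ_{j<i} ((v_i · u_j) / (u_j · u_j)) · u_j.

Step by step this gives:
  u_1 = (-3, -1, -3)
  u_2 = (-24/19, 30/19, 14/19)
  u_3 = (-6/11, -9/11, 9/11)

Orthogonality check:
  u_2 · u_1 = 0 (should be 0)
  u_3 · u_1 = 0 (should be 0)
  u_3 · u_2 = 0 (should be 0)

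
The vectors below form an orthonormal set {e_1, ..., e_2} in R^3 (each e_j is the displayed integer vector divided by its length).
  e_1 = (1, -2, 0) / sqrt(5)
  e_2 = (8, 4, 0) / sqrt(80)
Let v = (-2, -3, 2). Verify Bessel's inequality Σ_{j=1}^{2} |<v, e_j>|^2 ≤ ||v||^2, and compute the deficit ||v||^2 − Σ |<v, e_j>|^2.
Σ |<v, e_j>|^2 = 13; ||v||^2 = 17; deficit = 4

Write each e_j = u_j / sqrt(<u_j, u_j>) where u_j is the displayed integer vector. Then <v, e_j> = <v, u_j> / sqrt(<u_j, u_j>), so |<v, e_j>|^2 = <v, u_j>^2 / <u_j, u_j>.
Coefficients: <v, e_1> = 4/sqrt(5), <v, e_2> = -28/sqrt(80).
Square and sum: Σ |<v, e_j>|^2 = 13.
Compute ||v||^2 = v·v = 17.
Deficit = 17 − 13 = 4 ≥ 0, confirming Bessel's inequality. (The deficit equals ||v − Σ <v,e_j> e_j||^2, the squared distance from v to span{e_j}.)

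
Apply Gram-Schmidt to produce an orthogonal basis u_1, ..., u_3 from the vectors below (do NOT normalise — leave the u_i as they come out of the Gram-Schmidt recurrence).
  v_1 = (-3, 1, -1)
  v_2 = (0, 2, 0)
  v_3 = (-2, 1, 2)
Orthogonal basis:
  u_1 = (-3, 1, -1)
  u_2 = (6/11, 20/11, 2/11)
  u_3 = (-4/5, 0, 12/5)

Apply the Gram-Schmidt recurrence
  u_1 = v_1
  u_i = v_i − Σ_{j<i} ((v_i · u_j) / (u_j · u_j)) · u_j.

Step by step this gives:
  u_1 = (-3, 1, -1)
  u_2 = (6/11, 20/11, 2/11)
  u_3 = (-4/5, 0, 12/5)

Orthogonality check:
  u_2 · u_1 = 0 (should be 0)
  u_3 · u_1 = 0 (should be 0)
  u_3 · u_2 = 0 (should be 0)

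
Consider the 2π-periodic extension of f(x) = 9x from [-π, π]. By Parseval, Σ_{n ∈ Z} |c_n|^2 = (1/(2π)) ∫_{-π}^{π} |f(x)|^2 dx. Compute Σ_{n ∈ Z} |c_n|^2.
Σ |c_n|^2 = 27π^2

Expand and integrate term by term over [-π, π]:
  ∫ (9x)^2 dx = 81·(2π^3/3); ∫ 2·9·(0)·x dx = 0 (odd integrand); ∫ 0^2 dx = 0·2π.
So (1/(2π)) ∫_{-π}^{π} (9x)^2 dx = 81π^2/3 + 0 = 27π^2.
Parseval ⇒ Σ |c_n|^2 = 27π^2.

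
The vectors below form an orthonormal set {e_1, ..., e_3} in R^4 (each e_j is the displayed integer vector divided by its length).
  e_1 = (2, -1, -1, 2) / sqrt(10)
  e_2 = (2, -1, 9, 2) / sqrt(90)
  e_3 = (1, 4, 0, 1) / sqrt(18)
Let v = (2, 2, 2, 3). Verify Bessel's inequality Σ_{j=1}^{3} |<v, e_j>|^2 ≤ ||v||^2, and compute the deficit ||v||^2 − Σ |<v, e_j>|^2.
Σ |<v, e_j>|^2 = 41/2; ||v||^2 = 21; deficit = 1/2

Write each e_j = u_j / sqrt(<u_j, u_j>) where u_j is the displayed integer vector. Then <v, e_j> = <v, u_j> / sqrt(<u_j, u_j>), so |<v, e_j>|^2 = <v, u_j>^2 / <u_j, u_j>.
Coefficients: <v, e_1> = 6/sqrt(10), <v, e_2> = 26/sqrt(90), <v, e_3> = 13/sqrt(18).
Square and sum: Σ |<v, e_j>|^2 = 41/2.
Compute ||v||^2 = v·v = 21.
Deficit = 21 − 41/2 = 1/2 ≥ 0, confirming Bessel's inequality. (The deficit equals ||v − Σ <v,e_j> e_j||^2, the squared distance from v to span{e_j}.)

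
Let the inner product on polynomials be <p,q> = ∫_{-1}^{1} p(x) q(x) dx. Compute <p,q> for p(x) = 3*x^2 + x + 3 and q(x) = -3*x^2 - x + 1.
<p,q> = -34/15

Expand the product: p(x)·q(x) = -9*x^4 - 6*x^3 - 7*x^2 - 2*x + 3.
∫_{-1}^{1} of each monomial x^k gives [2/(k+1) if k even, 0 if k odd]. Integrating term-by-term (or equivalently evaluating the antiderivative F(x) = -9*x^5/5 - 3*x^4/2 - 7*x^3/3 - x^2 + 3*x at the endpoints):
  F(1) − F(−1) = -109/30 − (-41/30) = -34/15.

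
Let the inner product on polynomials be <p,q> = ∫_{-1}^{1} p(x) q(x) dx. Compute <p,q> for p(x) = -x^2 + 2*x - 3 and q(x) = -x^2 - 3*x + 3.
<p,q> = -108/5

Expand the product: p(x)·q(x) = x^4 + x^3 - 6*x^2 + 15*x - 9.
∫_{-1}^{1} of each monomial x^k gives [2/(k+1) if k even, 0 if k odd]. Integrating term-by-term (or equivalently evaluating the antiderivative F(x) = x^5/5 + x^4/4 - 2*x^3 + 15*x^2/2 - 9*x at the endpoints):
  F(1) − F(−1) = -61/20 − (371/20) = -108/5.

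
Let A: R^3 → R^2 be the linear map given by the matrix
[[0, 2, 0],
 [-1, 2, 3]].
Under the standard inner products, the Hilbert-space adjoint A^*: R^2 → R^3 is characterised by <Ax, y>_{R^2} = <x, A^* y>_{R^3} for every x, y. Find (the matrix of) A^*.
A^* = A^T =
[[0, -1],
 [2, 2],
 [0, 3]]

For real matrices with standard dot products, the defining identity <Ax, y> = <x, A^* y> gives (Ax)^T y = x^T (A^*) y, i.e. x^T A^T y = x^T (A^*) y. Since this holds for all x, y, we must have A^* = A^T. Therefore
A^* =
[[0, -1],
 [2, 2],
 [0, 3]].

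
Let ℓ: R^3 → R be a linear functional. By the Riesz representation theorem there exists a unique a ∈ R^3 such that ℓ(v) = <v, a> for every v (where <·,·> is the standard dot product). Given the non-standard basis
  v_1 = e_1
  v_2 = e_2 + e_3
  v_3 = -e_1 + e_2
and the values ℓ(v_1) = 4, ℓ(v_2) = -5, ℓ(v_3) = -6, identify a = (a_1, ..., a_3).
a = (4, -2, -3)

Write a = (a_1, ..., a_3) in the standard basis. For each basis vector v_i, ℓ(v_i) = <v_i, a> is a linear equation in the a_j's. Collect the n equations into a matrix system V a = ℓ, where row i of V is v_i (expressed in the standard basis). Since V is invertible (lower-triangular with 1s on the diagonal, up to permutation), solve by back-substitution:
  V =
[[1, 0, 0],
 [0, 1, 1],
 [-1, 1, 0]]
  V a = (4, -5, -6)
Solving gives a = (4, -2, -3).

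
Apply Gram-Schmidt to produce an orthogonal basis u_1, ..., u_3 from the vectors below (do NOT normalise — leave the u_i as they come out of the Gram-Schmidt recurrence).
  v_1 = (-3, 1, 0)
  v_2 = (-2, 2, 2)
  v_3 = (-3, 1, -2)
Orthogonal basis:
  u_1 = (-3, 1, 0)
  u_2 = (2/5, 6/5, 2)
  u_3 = (2/7, 6/7, -4/7)

Apply the Gram-Schmidt recurrence
  u_1 = v_1
  u_i = v_i − Σ_{j<i} ((v_i · u_j) / (u_j · u_j)) · u_j.

Step by step this gives:
  u_1 = (-3, 1, 0)
  u_2 = (2/5, 6/5, 2)
  u_3 = (2/7, 6/7, -4/7)

Orthogonality check:
  u_2 · u_1 = 0 (should be 0)
  u_3 · u_1 = 0 (should be 0)
  u_3 · u_2 = 0 (should be 0)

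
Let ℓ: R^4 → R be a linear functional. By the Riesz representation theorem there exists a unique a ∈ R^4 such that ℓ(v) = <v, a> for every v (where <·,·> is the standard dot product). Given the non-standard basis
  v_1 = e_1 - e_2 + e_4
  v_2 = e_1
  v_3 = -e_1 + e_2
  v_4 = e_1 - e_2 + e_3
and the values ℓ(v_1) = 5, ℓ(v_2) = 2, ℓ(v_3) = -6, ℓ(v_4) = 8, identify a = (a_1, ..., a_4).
a = (2, -4, 2, -1)

Write a = (a_1, ..., a_4) in the standard basis. For each basis vector v_i, ℓ(v_i) = <v_i, a> is a linear equation in the a_j's. Collect the n equations into a matrix system V a = ℓ, where row i of V is v_i (expressed in the standard basis). Since V is invertible (lower-triangular with 1s on the diagonal, up to permutation), solve by back-substitution:
  V =
[[1, -1, 0, 1],
 [1, 0, 0, 0],
 [-1, 1, 0, 0],
 [1, -1, 1, 0]]
  V a = (5, 2, -6, 8)
Solving gives a = (2, -4, 2, -1).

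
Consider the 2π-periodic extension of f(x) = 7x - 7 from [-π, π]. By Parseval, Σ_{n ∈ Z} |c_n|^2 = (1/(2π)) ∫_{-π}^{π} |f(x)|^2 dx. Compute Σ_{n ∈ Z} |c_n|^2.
Σ |c_n|^2 = 49π^2/3 + 49

Expand and integrate term by term over [-π, π]:
  ∫ (7x)^2 dx = 49·(2π^3/3); ∫ 2·7·(-7)·x dx = 0 (odd integrand); ∫ (-7)^2 dx = 49·2π.
So (1/(2π)) ∫_{-π}^{π} (7x - 7)^2 dx = 49π^2/3 + 49 = 49π^2/3 + 49.
Parseval ⇒ Σ |c_n|^2 = 49π^2/3 + 49.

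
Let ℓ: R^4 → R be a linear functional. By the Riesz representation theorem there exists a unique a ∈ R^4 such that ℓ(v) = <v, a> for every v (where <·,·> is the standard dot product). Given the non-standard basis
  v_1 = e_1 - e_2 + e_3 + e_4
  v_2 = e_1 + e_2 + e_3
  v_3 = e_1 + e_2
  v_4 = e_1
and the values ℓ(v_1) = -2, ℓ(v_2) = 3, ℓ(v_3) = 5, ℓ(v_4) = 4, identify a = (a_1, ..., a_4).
a = (4, 1, -2, -3)

Write a = (a_1, ..., a_4) in the standard basis. For each basis vector v_i, ℓ(v_i) = <v_i, a> is a linear equation in the a_j's. Collect the n equations into a matrix system V a = ℓ, where row i of V is v_i (expressed in the standard basis). Since V is invertible (lower-triangular with 1s on the diagonal, up to permutation), solve by back-substitution:
  V =
[[1, -1, 1, 1],
 [1, 1, 1, 0],
 [1, 1, 0, 0],
 [1, 0, 0, 0]]
  V a = (-2, 3, 5, 4)
Solving gives a = (4, 1, -2, -3).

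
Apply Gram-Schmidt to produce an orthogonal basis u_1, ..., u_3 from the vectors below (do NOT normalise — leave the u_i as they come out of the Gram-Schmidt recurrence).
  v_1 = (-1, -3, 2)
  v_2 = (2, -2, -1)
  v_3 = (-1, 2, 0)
Orthogonal basis:
  u_1 = (-1, -3, 2)
  u_2 = (15/7, -11/7, -9/7)
  u_3 = (-7/122, -3/122, -4/61)

Apply the Gram-Schmidt recurrence
  u_1 = v_1
  u_i = v_i − Σ_{j<i} ((v_i · u_j) / (u_j · u_j)) · u_j.

Step by step this gives:
  u_1 = (-1, -3, 2)
  u_2 = (15/7, -11/7, -9/7)
  u_3 = (-7/122, -3/122, -4/61)

Orthogonality check:
  u_2 · u_1 = 0 (should be 0)
  u_3 · u_1 = 0 (should be 0)
  u_3 · u_2 = 0 (should be 0)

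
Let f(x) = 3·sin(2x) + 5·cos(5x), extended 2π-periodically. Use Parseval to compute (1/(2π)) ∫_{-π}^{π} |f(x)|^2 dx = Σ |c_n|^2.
Σ |c_n|^2 = 17

Expand |f|^2 and use orthogonality of {sin(nx), cos(mx)} on [-π, π]:
  ∫_{-π}^{π} sin(nx)^2 dx = π, ∫ cos(mx)^2 dx = π, and cross terms integrate to 0.
So ∫_{-π}^{π} f(x)^2 dx = 3^2 · π + 5^2 · π = (9 + 25)π.
Divide by 2π: (9 + 25)/2 = 17.
By Parseval, this equals Σ |c_n|^2.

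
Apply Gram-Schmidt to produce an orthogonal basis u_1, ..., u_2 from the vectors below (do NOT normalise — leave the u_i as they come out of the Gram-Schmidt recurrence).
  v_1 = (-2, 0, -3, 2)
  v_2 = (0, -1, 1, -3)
Orthogonal basis:
  u_1 = (-2, 0, -3, 2)
  u_2 = (-18/17, -1, -10/17, -33/17)

Apply the Gram-Schmidt recurrence
  u_1 = v_1
  u_i = v_i − Σ_{j<i} ((v_i · u_j) / (u_j · u_j)) · u_j.

Step by step this gives:
  u_1 = (-2, 0, -3, 2)
  u_2 = (-18/17, -1, -10/17, -33/17)

Orthogonality check:
  u_2 · u_1 = 0 (should be 0)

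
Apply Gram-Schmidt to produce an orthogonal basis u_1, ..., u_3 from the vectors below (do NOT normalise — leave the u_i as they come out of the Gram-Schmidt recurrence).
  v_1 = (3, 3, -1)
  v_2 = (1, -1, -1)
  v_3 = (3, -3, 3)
Orthogonal basis:
  u_1 = (3, 3, -1)
  u_2 = (16/19, -22/19, -18/19)
  u_3 = (18/7, -9/7, 27/7)

Apply the Gram-Schmidt recurrence
  u_1 = v_1
  u_i = v_i − Σ_{j<i} ((v_i · u_j) / (u_j · u_j)) · u_j.

Step by step this gives:
  u_1 = (3, 3, -1)
  u_2 = (16/19, -22/19, -18/19)
  u_3 = (18/7, -9/7, 27/7)

Orthogonality check:
  u_2 · u_1 = 0 (should be 0)
  u_3 · u_1 = 0 (should be 0)
  u_3 · u_2 = 0 (should be 0)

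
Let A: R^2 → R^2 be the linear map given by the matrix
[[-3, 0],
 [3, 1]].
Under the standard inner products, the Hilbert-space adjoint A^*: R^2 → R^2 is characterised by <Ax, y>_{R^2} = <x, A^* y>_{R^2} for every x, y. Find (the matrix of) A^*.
A^* = A^T =
[[-3, 3],
 [0, 1]]

For real matrices with standard dot products, the defining identity <Ax, y> = <x, A^* y> gives (Ax)^T y = x^T (A^*) y, i.e. x^T A^T y = x^T (A^*) y. Since this holds for all x, y, we must have A^* = A^T. Therefore
A^* =
[[-3, 3],
 [0, 1]].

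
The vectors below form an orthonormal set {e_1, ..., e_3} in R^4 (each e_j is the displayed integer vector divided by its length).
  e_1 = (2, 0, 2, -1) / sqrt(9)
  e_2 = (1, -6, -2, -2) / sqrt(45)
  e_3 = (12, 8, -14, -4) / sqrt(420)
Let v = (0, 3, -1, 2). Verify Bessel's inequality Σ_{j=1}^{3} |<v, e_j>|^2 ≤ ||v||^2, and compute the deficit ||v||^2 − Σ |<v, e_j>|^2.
Σ |<v, e_j>|^2 = 269/21; ||v||^2 = 14; deficit = 25/21

Write each e_j = u_j / sqrt(<u_j, u_j>) where u_j is the displayed integer vector. Then <v, e_j> = <v, u_j> / sqrt(<u_j, u_j>), so |<v, e_j>|^2 = <v, u_j>^2 / <u_j, u_j>.
Coefficients: <v, e_1> = -4/sqrt(9), <v, e_2> = -20/sqrt(45), <v, e_3> = 30/sqrt(420).
Square and sum: Σ |<v, e_j>|^2 = 269/21.
Compute ||v||^2 = v·v = 14.
Deficit = 14 − 269/21 = 25/21 ≥ 0, confirming Bessel's inequality. (The deficit equals ||v − Σ <v,e_j> e_j||^2, the squared distance from v to span{e_j}.)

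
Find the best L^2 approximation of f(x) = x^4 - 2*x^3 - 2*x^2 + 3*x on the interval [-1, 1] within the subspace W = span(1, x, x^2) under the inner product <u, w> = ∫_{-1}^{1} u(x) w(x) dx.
g(x) = -8*x^2/7 + 9*x/5 - 3/35

The best approximation g ∈ W is the orthogonal projection of f onto W. Writing g = a_0 + a_1 x + a_2 x^2, the coefficients solve the normal equations G · a = b where
  G_{ij} = <φ_i, φ_j> and b_i = <f, φ_i>, with φ_0 = 1, φ_1 = x, φ_2 = x^2.
G =
  [2, 0, 2/3]
  [0, 2/3, 0]
  [2/3, 0, 2/5],
b = (-14/15, 6/5, -18/35).
Solving gives a_0 = -3/35, a_1 = 9/5, a_2 = -8/7, so
  g(x) = -8*x^2/7 + 9*x/5 - 3/35.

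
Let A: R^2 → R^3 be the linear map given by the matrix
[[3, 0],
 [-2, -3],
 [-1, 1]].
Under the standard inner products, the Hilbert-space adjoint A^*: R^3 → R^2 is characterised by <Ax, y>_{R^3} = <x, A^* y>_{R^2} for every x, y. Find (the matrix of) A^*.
A^* = A^T =
[[3, -2, -1],
 [0, -3, 1]]

For real matrices with standard dot products, the defining identity <Ax, y> = <x, A^* y> gives (Ax)^T y = x^T (A^*) y, i.e. x^T A^T y = x^T (A^*) y. Since this holds for all x, y, we must have A^* = A^T. Therefore
A^* =
[[3, -2, -1],
 [0, -3, 1]].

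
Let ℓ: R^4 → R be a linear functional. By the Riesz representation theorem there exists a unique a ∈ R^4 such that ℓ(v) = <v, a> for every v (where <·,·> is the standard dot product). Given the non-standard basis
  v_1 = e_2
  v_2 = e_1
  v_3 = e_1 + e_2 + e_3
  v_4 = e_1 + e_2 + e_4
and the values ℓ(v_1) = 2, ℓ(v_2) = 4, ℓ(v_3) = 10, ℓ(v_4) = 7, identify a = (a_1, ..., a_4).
a = (4, 2, 4, 1)

Write a = (a_1, ..., a_4) in the standard basis. For each basis vector v_i, ℓ(v_i) = <v_i, a> is a linear equation in the a_j's. Collect the n equations into a matrix system V a = ℓ, where row i of V is v_i (expressed in the standard basis). Since V is invertible (lower-triangular with 1s on the diagonal, up to permutation), solve by back-substitution:
  V =
[[0, 1, 0, 0],
 [1, 0, 0, 0],
 [1, 1, 1, 0],
 [1, 1, 0, 1]]
  V a = (2, 4, 10, 7)
Solving gives a = (4, 2, 4, 1).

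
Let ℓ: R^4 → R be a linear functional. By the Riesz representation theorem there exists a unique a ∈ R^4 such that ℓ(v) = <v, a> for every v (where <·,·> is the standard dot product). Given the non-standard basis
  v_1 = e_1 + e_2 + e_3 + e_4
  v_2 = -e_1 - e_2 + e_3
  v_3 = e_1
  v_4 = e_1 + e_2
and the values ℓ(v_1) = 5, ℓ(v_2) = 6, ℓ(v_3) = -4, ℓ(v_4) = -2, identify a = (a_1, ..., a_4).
a = (-4, 2, 4, 3)

Write a = (a_1, ..., a_4) in the standard basis. For each basis vector v_i, ℓ(v_i) = <v_i, a> is a linear equation in the a_j's. Collect the n equations into a matrix system V a = ℓ, where row i of V is v_i (expressed in the standard basis). Since V is invertible (lower-triangular with 1s on the diagonal, up to permutation), solve by back-substitution:
  V =
[[1, 1, 1, 1],
 [-1, -1, 1, 0],
 [1, 0, 0, 0],
 [1, 1, 0, 0]]
  V a = (5, 6, -4, -2)
Solving gives a = (-4, 2, 4, 3).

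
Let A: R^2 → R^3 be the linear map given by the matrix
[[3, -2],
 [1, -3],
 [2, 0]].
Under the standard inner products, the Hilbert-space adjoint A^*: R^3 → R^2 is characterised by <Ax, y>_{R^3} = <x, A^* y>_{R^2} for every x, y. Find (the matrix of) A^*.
A^* = A^T =
[[3, 1, 2],
 [-2, -3, 0]]

For real matrices with standard dot products, the defining identity <Ax, y> = <x, A^* y> gives (Ax)^T y = x^T (A^*) y, i.e. x^T A^T y = x^T (A^*) y. Since this holds for all x, y, we must have A^* = A^T. Therefore
A^* =
[[3, 1, 2],
 [-2, -3, 0]].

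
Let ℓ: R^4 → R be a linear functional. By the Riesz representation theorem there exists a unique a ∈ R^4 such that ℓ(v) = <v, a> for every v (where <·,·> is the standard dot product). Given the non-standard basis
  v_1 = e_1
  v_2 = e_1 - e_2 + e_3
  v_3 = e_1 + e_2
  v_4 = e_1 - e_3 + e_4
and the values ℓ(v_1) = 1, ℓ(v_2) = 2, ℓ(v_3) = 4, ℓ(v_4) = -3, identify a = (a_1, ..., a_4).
a = (1, 3, 4, 0)

Write a = (a_1, ..., a_4) in the standard basis. For each basis vector v_i, ℓ(v_i) = <v_i, a> is a linear equation in the a_j's. Collect the n equations into a matrix system V a = ℓ, where row i of V is v_i (expressed in the standard basis). Since V is invertible (lower-triangular with 1s on the diagonal, up to permutation), solve by back-substitution:
  V =
[[1, 0, 0, 0],
 [1, -1, 1, 0],
 [1, 1, 0, 0],
 [1, 0, -1, 1]]
  V a = (1, 2, 4, -3)
Solving gives a = (1, 3, 4, 0).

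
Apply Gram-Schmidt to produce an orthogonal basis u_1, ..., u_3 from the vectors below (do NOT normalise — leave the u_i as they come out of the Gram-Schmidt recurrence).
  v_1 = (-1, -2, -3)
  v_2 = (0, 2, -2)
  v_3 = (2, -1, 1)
Orthogonal basis:
  u_1 = (-1, -2, -3)
  u_2 = (1/7, 16/7, -11/7)
  u_3 = (50/27, -10/27, -10/27)

Apply the Gram-Schmidt recurrence
  u_1 = v_1
  u_i = v_i − Σ_{j<i} ((v_i · u_j) / (u_j · u_j)) · u_j.

Step by step this gives:
  u_1 = (-1, -2, -3)
  u_2 = (1/7, 16/7, -11/7)
  u_3 = (50/27, -10/27, -10/27)

Orthogonality check:
  u_2 · u_1 = 0 (should be 0)
  u_3 · u_1 = 0 (should be 0)
  u_3 · u_2 = 0 (should be 0)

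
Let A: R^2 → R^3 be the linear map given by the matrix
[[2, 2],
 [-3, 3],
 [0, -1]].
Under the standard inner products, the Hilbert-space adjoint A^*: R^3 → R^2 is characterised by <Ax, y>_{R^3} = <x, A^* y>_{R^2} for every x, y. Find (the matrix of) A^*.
A^* = A^T =
[[2, -3, 0],
 [2, 3, -1]]

For real matrices with standard dot products, the defining identity <Ax, y> = <x, A^* y> gives (Ax)^T y = x^T (A^*) y, i.e. x^T A^T y = x^T (A^*) y. Since this holds for all x, y, we must have A^* = A^T. Therefore
A^* =
[[2, -3, 0],
 [2, 3, -1]].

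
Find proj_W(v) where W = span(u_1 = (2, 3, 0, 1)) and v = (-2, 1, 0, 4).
proj_W(v) = (3/7, 9/14, 0, 3/14)

Set up U = [u_1 | ... | u_1] ∈ R^(4×1). The projector onto W = col(U) is P = U (U^T U)^(-1) U^T.
Compute U^T U =
  [14],
and U^T v = (3).
Solve U^T U · c = U^T v for the coefficients: c = (3/14). The projection is proj_W(v) = U c.
Check: (v - proj_W(v)) · u_1 = 0  (should be 0).
Result: proj_W(v) = (3/7, 9/14, 0, 3/14).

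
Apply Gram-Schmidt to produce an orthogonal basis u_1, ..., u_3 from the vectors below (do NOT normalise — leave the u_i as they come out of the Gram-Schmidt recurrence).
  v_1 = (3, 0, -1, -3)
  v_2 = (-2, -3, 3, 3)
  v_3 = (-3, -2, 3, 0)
Orthogonal basis:
  u_1 = (3, 0, -1, -3)
  u_2 = (16/19, -3, 39/19, 3/19)
  u_3 = (-447/265, 19/265, 252/265, -531/265)

Apply the Gram-Schmidt recurrence
  u_1 = v_1
  u_i = v_i − Σ_{j<i} ((v_i · u_j) / (u_j · u_j)) · u_j.

Step by step this gives:
  u_1 = (3, 0, -1, -3)
  u_2 = (16/19, -3, 39/19, 3/19)
  u_3 = (-447/265, 19/265, 252/265, -531/265)

Orthogonality check:
  u_2 · u_1 = 0 (should be 0)
  u_3 · u_1 = 0 (should be 0)
  u_3 · u_2 = 0 (should be 0)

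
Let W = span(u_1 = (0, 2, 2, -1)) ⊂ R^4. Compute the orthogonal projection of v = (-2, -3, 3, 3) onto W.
proj_W(v) = (0, -2/3, -2/3, 1/3)

Set up U = [u_1 | ... | u_1] ∈ R^(4×1). The projector onto W = col(U) is P = U (U^T U)^(-1) U^T.
Compute U^T U =
  [9],
and U^T v = (-3).
Solve U^T U · c = U^T v for the coefficients: c = (-1/3). The projection is proj_W(v) = U c.
Check: (v - proj_W(v)) · u_1 = 0  (should be 0).
Result: proj_W(v) = (0, -2/3, -2/3, 1/3).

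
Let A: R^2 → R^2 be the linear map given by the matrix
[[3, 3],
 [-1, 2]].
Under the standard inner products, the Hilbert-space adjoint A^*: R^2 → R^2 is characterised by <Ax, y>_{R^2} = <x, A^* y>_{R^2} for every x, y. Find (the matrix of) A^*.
A^* = A^T =
[[3, -1],
 [3, 2]]

For real matrices with standard dot products, the defining identity <Ax, y> = <x, A^* y> gives (Ax)^T y = x^T (A^*) y, i.e. x^T A^T y = x^T (A^*) y. Since this holds for all x, y, we must have A^* = A^T. Therefore
A^* =
[[3, -1],
 [3, 2]].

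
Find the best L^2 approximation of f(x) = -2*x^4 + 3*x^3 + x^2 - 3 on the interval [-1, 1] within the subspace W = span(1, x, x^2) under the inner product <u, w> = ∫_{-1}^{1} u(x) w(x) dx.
g(x) = -5*x^2/7 + 9*x/5 - 99/35

The best approximation g ∈ W is the orthogonal projection of f onto W. Writing g = a_0 + a_1 x + a_2 x^2, the coefficients solve the normal equations G · a = b where
  G_{ij} = <φ_i, φ_j> and b_i = <f, φ_i>, with φ_0 = 1, φ_1 = x, φ_2 = x^2.
G =
  [2, 0, 2/3]
  [0, 2/3, 0]
  [2/3, 0, 2/5],
b = (-92/15, 6/5, -76/35).
Solving gives a_0 = -99/35, a_1 = 9/5, a_2 = -5/7, so
  g(x) = -5*x^2/7 + 9*x/5 - 99/35.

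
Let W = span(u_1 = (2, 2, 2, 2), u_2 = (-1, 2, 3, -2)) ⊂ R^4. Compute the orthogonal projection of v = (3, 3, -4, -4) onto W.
proj_W(v) = (-1/2, -1/2, -1/2, -1/2)

Set up U = [u_1 | ... | u_2] ∈ R^(4×2). The projector onto W = col(U) is P = U (U^T U)^(-1) U^T.
Compute U^T U =
  [16, 4]
  [4, 18],
and U^T v = (-4, -1).
Solve U^T U · c = U^T v for the coefficients: c = (-1/4, 0). The projection is proj_W(v) = U c.
Check: (v - proj_W(v)) · u_1 = 0  (should be 0).
Check: (v - proj_W(v)) · u_2 = 0  (should be 0).
Result: proj_W(v) = (-1/2, -1/2, -1/2, -1/2).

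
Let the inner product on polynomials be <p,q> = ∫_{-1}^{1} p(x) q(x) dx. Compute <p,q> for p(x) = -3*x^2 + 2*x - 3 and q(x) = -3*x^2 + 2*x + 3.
<p,q> = -176/15

Expand the product: p(x)·q(x) = 9*x^4 - 12*x^3 + 4*x^2 - 9.
∫_{-1}^{1} of each monomial x^k gives [2/(k+1) if k even, 0 if k odd]. Integrating term-by-term (or equivalently evaluating the antiderivative F(x) = 9*x^5/5 - 3*x^4 + 4*x^3/3 - 9*x at the endpoints):
  F(1) − F(−1) = -133/15 − (43/15) = -176/15.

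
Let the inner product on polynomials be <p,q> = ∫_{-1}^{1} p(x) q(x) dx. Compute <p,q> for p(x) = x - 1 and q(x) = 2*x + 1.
<p,q> = -2/3

Expand the product: p(x)·q(x) = 2*x^2 - x - 1.
∫_{-1}^{1} of each monomial x^k gives [2/(k+1) if k even, 0 if k odd]. Integrating term-by-term (or equivalently evaluating the antiderivative F(x) = 2*x^3/3 - x^2/2 - x at the endpoints):
  F(1) − F(−1) = -5/6 − (-1/6) = -2/3.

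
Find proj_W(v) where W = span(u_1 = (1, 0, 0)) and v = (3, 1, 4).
proj_W(v) = (3, 0, 0)

Set up U = [u_1 | ... | u_1] ∈ R^(3×1). The projector onto W = col(U) is P = U (U^T U)^(-1) U^T.
Compute U^T U =
  [1],
and U^T v = (3).
Solve U^T U · c = U^T v for the coefficients: c = (3). The projection is proj_W(v) = U c.
Check: (v - proj_W(v)) · u_1 = 0  (should be 0).
Result: proj_W(v) = (3, 0, 0).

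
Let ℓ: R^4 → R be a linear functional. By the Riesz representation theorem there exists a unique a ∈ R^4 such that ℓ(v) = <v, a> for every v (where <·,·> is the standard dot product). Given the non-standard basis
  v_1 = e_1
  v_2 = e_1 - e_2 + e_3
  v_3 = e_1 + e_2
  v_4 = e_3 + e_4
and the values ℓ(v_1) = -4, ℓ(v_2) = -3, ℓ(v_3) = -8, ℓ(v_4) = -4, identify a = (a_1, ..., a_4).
a = (-4, -4, -3, -1)

Write a = (a_1, ..., a_4) in the standard basis. For each basis vector v_i, ℓ(v_i) = <v_i, a> is a linear equation in the a_j's. Collect the n equations into a matrix system V a = ℓ, where row i of V is v_i (expressed in the standard basis). Since V is invertible (lower-triangular with 1s on the diagonal, up to permutation), solve by back-substitution:
  V =
[[1, 0, 0, 0],
 [1, -1, 1, 0],
 [1, 1, 0, 0],
 [0, 0, 1, 1]]
  V a = (-4, -3, -8, -4)
Solving gives a = (-4, -4, -3, -1).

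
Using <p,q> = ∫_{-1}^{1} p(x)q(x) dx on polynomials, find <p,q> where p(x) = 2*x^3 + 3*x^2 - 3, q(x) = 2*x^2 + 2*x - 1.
<p,q> = 4

Expand the product: p(x)·q(x) = 4*x^5 + 10*x^4 + 4*x^3 - 9*x^2 - 6*x + 3.
∫_{-1}^{1} of each monomial x^k gives [2/(k+1) if k even, 0 if k odd]. Integrating term-by-term (or equivalently evaluating the antiderivative F(x) = 2*x^6/3 + 2*x^5 + x^4 - 3*x^3 - 3*x^2 + 3*x at the endpoints):
  F(1) − F(−1) = 2/3 − (-10/3) = 4.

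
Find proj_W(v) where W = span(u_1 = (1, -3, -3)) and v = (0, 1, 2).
proj_W(v) = (-9/19, 27/19, 27/19)

Set up U = [u_1 | ... | u_1] ∈ R^(3×1). The projector onto W = col(U) is P = U (U^T U)^(-1) U^T.
Compute U^T U =
  [19],
and U^T v = (-9).
Solve U^T U · c = U^T v for the coefficients: c = (-9/19). The projection is proj_W(v) = U c.
Check: (v - proj_W(v)) · u_1 = 0  (should be 0).
Result: proj_W(v) = (-9/19, 27/19, 27/19).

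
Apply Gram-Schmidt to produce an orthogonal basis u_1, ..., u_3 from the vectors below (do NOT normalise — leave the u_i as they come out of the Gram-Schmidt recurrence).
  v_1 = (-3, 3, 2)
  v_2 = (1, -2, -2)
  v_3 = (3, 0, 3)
Orthogonal basis:
  u_1 = (-3, 3, 2)
  u_2 = (-17/22, -5/22, -9/11)
  u_3 = (-6/29, -12/29, 9/29)

Apply the Gram-Schmidt recurrence
  u_1 = v_1
  u_i = v_i − Σ_{j<i} ((v_i · u_j) / (u_j · u_j)) · u_j.

Step by step this gives:
  u_1 = (-3, 3, 2)
  u_2 = (-17/22, -5/22, -9/11)
  u_3 = (-6/29, -12/29, 9/29)

Orthogonality check:
  u_2 · u_1 = 0 (should be 0)
  u_3 · u_1 = 0 (should be 0)
  u_3 · u_2 = 0 (should be 0)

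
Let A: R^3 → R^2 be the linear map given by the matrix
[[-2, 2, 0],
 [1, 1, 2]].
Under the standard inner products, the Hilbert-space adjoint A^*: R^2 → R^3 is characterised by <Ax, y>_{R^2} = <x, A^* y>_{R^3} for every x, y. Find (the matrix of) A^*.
A^* = A^T =
[[-2, 1],
 [2, 1],
 [0, 2]]

For real matrices with standard dot products, the defining identity <Ax, y> = <x, A^* y> gives (Ax)^T y = x^T (A^*) y, i.e. x^T A^T y = x^T (A^*) y. Since this holds for all x, y, we must have A^* = A^T. Therefore
A^* =
[[-2, 1],
 [2, 1],
 [0, 2]].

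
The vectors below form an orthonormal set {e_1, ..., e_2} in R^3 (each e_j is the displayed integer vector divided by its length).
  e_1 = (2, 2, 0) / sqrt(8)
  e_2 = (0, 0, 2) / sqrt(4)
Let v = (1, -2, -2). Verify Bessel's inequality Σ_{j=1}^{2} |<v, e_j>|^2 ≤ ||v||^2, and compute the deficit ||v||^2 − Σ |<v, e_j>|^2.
Σ |<v, e_j>|^2 = 9/2; ||v||^2 = 9; deficit = 9/2

Write each e_j = u_j / sqrt(<u_j, u_j>) where u_j is the displayed integer vector. Then <v, e_j> = <v, u_j> / sqrt(<u_j, u_j>), so |<v, e_j>|^2 = <v, u_j>^2 / <u_j, u_j>.
Coefficients: <v, e_1> = -2/sqrt(8), <v, e_2> = -4/sqrt(4).
Square and sum: Σ |<v, e_j>|^2 = 9/2.
Compute ||v||^2 = v·v = 9.
Deficit = 9 − 9/2 = 9/2 ≥ 0, confirming Bessel's inequality. (The deficit equals ||v − Σ <v,e_j> e_j||^2, the squared distance from v to span{e_j}.)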